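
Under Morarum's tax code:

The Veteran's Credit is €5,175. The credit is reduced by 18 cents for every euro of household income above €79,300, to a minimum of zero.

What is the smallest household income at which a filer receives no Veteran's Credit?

The credit falls by 18% of each euro above €79,300, so it reaches zero when the excess is €5,175 / 18% = €28,750: income = €79,300 + €28,750 = €108,050.

€108,050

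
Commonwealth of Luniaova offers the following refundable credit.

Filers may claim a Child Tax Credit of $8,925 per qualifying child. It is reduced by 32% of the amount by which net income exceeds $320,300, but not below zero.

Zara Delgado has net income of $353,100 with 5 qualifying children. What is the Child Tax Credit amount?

$34,129

Child Tax Credit: base = 5 × $8,925 = $44,625. 32% of the $32,800 excess over $320,300 is $10,496; credit = $44,625 − $10,496 = $34,129.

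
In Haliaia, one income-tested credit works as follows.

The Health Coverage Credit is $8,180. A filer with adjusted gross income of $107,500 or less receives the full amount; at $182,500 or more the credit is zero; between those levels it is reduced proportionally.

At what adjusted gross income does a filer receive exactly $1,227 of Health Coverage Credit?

$1,227 is 1,227/8,180 of the full $8,180, so 6,953/8,180 of the $75,000 range has been used: income = $107,500 + $75,000 × 6,953/8,180 = $171,250.

$171,250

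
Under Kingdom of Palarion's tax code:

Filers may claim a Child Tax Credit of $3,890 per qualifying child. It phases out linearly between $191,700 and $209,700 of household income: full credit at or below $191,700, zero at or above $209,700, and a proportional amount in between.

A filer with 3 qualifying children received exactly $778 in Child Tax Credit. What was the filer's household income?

$208,500

Full credit = 3 × $3,890 = $11,670.
$778 is 778/11,670 of the full $11,670, so 10,892/11,670 of the $18,000 range has been used: income = $191,700 + $18,000 × 10,892/11,670 = $208,500.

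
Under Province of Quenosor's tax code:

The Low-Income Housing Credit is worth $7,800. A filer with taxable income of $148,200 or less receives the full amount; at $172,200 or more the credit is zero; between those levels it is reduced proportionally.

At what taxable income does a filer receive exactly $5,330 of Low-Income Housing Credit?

$5,330 is 5,330/7,800 of the full $7,800, so 2,470/7,800 of the $24,000 range has been used: income = $148,200 + $24,000 × 2,470/7,800 = $155,800.

$155,800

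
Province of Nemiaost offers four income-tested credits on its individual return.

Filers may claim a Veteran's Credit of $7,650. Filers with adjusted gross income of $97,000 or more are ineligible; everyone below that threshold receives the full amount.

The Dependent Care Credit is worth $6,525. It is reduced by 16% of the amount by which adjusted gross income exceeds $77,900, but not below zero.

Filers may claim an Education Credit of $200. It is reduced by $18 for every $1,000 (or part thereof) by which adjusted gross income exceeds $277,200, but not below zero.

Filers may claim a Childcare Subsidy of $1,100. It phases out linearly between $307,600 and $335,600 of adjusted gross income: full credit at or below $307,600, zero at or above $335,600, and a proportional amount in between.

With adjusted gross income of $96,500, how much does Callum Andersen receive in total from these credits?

Veteran's Credit: $96,500 is below the $97,000 cutoff, so the full $7,650 applies.
Dependent Care Credit: 16% of the $18,600 excess over $77,900 is $2,976; credit = $6,525 − $2,976 = $3,549.
Education Credit: $96,500 is at or below the $277,200 threshold, so the full $200 applies.
Childcare Subsidy: $96,500 is at or below the $307,600 threshold, so the full $1,100 applies.
Total: $7,650 + $3,549 + $200 + $1,100 = $12,499.

$12,499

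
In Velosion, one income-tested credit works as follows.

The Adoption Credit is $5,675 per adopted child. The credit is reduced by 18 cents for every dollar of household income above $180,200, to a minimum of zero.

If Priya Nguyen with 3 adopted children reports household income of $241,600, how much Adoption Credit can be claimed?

$5,973

Adoption Credit: base = 3 × $5,675 = $17,025. 18% of the $61,400 excess over $180,200 is $11,052; credit = $17,025 − $11,052 = $5,973.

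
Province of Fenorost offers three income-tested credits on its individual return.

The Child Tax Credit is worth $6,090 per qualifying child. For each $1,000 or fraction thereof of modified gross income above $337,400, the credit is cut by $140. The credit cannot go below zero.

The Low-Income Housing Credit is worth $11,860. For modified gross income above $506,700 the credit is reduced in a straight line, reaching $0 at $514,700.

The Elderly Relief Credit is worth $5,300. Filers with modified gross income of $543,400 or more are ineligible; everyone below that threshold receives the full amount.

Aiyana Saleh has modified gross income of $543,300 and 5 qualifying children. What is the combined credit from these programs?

$6,910

Child Tax Credit: base = 5 × $6,090 = $30,450. income exceeds $337,400 by $205,900, which is 206 full-or-partial $1,000 increments; reduction = 206 × $140 = $28,840, leaving $1,610.
Low-Income Housing Credit: $543,300 is at or above $514,700, so the credit is $0.
Elderly Relief Credit: $543,300 is below the $543,400 cutoff, so the full $5,300 applies.
Total: $1,610 + $0 + $5,300 = $6,910.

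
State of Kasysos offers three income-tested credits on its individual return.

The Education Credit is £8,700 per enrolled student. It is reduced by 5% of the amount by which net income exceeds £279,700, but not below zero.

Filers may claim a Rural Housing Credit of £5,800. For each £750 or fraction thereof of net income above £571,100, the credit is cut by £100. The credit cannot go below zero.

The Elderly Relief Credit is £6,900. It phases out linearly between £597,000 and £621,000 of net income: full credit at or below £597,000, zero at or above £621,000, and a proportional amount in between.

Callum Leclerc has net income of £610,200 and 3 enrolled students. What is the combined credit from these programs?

£13,180

Education Credit: base = 3 × £8,700 = £26,100. 5% of the £330,500 excess over £279,700 is £16,525; credit = £26,100 − £16,525 = £9,575.
Rural Housing Credit: income exceeds £571,100 by £39,100, which is 53 full-or-partial £750 increments; reduction = 53 × £100 = £5,300, leaving £500.
Elderly Relief Credit: £610,200 is £13,200 into a £24,000 phase-out range, leaving 10,800/24,000 of the credit: £6,900 × 10,800/24,000 = £3,105.
Total: £9,575 + £500 + £3,105 = £13,180.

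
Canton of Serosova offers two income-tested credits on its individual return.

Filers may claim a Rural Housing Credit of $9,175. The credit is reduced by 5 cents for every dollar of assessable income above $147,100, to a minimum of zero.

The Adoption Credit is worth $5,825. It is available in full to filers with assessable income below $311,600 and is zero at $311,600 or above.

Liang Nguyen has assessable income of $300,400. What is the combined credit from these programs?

Rural Housing Credit: 5% of the $153,300 excess over $147,100 is $7,665; credit = $9,175 − $7,665 = $1,510.
Adoption Credit: $300,400 is below the $311,600 cutoff, so the full $5,825 applies.
Total: $1,510 + $5,825 = $7,335.

$7,335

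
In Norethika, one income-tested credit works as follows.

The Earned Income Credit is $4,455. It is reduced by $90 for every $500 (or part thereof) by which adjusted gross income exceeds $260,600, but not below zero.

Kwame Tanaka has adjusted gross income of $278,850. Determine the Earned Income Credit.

$1,125

Earned Income Credit: income exceeds $260,600 by $18,250, which is 37 full-or-partial $500 increments; reduction = 37 × $90 = $3,330, leaving $1,125.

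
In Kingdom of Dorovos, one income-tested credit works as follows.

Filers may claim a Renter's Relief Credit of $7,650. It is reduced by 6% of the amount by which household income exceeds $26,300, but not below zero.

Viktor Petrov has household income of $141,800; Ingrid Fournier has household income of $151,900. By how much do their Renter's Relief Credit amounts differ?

$606

Viktor ($141,800): Renter's Relief Credit: 6% of the $115,500 excess over $26,300 is $6,930; credit = $7,650 − $6,930 = $720.
Ingrid ($151,900): Renter's Relief Credit: 6% of the $125,600 excess over $26,300 is $7,536; credit = $7,650 − $7,536 = $114.
Difference: |$720 − $114| = $606.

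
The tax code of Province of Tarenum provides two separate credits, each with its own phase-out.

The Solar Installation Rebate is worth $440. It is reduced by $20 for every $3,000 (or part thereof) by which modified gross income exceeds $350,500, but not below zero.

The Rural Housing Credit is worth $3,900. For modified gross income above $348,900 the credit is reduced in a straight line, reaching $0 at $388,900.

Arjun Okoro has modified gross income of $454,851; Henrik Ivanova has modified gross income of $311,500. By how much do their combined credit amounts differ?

Arjun ($454,851): Solar Installation Rebate: income exceeds $350,500 by $104,351 → 35 increments × $20 = $700 ≥ base, so the credit is $0. Rural Housing Credit: $454,851 is at or above $388,900, so the credit is $0. total $0 + $0 = $0
Henrik ($311,500): Solar Installation Rebate: $311,500 is at or below the $350,500 threshold, so the full $440 applies. Rural Housing Credit: $311,500 is at or below the $348,900 threshold, so the full $3,900 applies. total $440 + $3,900 = $4,340
Difference: |$0 − $4,340| = $4,340.

$4,340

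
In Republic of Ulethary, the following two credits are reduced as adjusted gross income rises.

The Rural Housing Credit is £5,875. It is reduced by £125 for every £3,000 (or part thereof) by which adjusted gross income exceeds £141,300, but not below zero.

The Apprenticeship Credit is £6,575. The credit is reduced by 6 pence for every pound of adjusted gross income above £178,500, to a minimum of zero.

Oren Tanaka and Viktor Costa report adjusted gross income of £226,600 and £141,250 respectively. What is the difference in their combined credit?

Oren (£226,600): Rural Housing Credit: income exceeds £141,300 by £85,300, which is 29 full-or-partial £3,000 increments; reduction = 29 × £125 = £3,625, leaving £2,250. Apprenticeship Credit: 6% of the £48,100 excess over £178,500 is £2,886; credit = £6,575 − £2,886 = £3,689. total £2,250 + £3,689 = £5,939
Viktor (£141,250): Rural Housing Credit: £141,250 is at or below the £141,300 threshold, so the full £5,875 applies. Apprenticeship Credit: £141,250 is at or below the £178,500 threshold, so the full £6,575 applies. total £5,875 + £6,575 = £12,450
Difference: |£5,939 − £12,450| = £6,511.

£6,511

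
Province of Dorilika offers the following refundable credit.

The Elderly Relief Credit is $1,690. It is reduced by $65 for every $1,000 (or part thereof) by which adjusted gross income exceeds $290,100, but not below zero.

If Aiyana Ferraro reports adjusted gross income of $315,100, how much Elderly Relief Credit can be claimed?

Elderly Relief Credit: income exceeds $290,100 by $25,000, which is 25 full-or-partial $1,000 increments; reduction = 25 × $65 = $1,625, leaving $65.

$65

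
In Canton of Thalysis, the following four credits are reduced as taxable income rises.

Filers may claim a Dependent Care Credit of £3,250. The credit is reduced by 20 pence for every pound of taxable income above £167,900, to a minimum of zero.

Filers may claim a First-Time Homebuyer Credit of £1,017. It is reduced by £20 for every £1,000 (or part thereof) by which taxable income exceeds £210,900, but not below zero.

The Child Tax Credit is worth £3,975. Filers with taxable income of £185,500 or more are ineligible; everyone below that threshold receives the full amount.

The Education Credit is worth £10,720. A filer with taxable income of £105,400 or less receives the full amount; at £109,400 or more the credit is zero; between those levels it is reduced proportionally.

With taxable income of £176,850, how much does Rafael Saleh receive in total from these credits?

Dependent Care Credit: 20% of the £8,950 excess over £167,900 is £1,790; credit = £3,250 − £1,790 = £1,460.
First-Time Homebuyer Credit: £176,850 is at or below the £210,900 threshold, so the full £1,017 applies.
Child Tax Credit: £176,850 is below the £185,500 cutoff, so the full £3,975 applies.
Education Credit: £176,850 is at or above £109,400, so the credit is £0.
Total: £1,460 + £1,017 + £3,975 + £0 = £6,452.

£6,452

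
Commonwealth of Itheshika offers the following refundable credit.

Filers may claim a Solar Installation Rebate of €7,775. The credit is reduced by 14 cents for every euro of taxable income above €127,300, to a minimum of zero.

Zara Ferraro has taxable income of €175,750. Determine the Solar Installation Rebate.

Solar Installation Rebate: 14% of the €48,450 excess over €127,300 is €6,783; credit = €7,775 − €6,783 = €992.

€992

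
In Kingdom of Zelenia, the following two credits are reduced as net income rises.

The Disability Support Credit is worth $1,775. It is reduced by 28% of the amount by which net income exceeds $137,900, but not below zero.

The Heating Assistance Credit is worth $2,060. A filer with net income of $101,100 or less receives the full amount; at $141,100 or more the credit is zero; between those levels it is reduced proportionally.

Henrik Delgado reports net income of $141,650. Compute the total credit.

Disability Support Credit: 28% of the $3,750 excess over $137,900 is $1,050; credit = $1,775 − $1,050 = $725.
Heating Assistance Credit: $141,650 is at or above $141,100, so the credit is $0.
Total: $725 + $0 = $725.

$725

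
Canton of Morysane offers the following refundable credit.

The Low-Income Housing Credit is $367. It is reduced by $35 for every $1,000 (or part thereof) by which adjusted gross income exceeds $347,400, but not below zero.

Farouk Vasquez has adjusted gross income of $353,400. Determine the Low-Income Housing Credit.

$157

Low-Income Housing Credit: income exceeds $347,400 by $6,000, which is 6 full-or-partial $1,000 increments; reduction = 6 × $35 = $210, leaving $157.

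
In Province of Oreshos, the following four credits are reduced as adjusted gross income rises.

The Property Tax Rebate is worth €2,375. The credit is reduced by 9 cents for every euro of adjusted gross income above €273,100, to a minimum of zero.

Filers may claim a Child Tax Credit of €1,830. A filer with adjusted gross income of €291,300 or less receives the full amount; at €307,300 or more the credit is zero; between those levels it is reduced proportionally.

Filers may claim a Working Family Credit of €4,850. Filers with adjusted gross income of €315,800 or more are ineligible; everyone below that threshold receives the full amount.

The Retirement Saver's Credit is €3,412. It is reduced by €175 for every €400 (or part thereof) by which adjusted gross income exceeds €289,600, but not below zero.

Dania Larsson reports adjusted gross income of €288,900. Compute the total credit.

Property Tax Rebate: 9% of the €15,800 excess over €273,100 is €1,422; credit = €2,375 − €1,422 = €953.
Child Tax Credit: €288,900 is at or below the €291,300 threshold, so the full €1,830 applies.
Working Family Credit: €288,900 is below the €315,800 cutoff, so the full €4,850 applies.
Retirement Saver's Credit: €288,900 is at or below the €289,600 threshold, so the full €3,412 applies.
Total: €953 + €1,830 + €4,850 + €3,412 = €11,045.

€11,045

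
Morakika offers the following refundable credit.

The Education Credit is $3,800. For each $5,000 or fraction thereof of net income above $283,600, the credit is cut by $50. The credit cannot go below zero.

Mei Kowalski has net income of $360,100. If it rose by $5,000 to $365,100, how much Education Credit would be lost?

$50

At $360,100 — income exceeds $283,600 by $76,500, which is 16 full-or-partial $5,000 increments; reduction = 16 × $50 = $800, leaving $3,000.
At $365,100 — income exceeds $283,600 by $81,500, which is 17 full-or-partial $5,000 increments; reduction = 17 × $50 = $850, leaving $2,950.
Lost: $3,000 − $2,950 = $50.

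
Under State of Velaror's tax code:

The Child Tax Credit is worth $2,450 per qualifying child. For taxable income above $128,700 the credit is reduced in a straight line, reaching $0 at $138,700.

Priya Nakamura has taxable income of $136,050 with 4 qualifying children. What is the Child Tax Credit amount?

$2,597

Child Tax Credit: base = 4 × $2,450 = $9,800. $136,050 is $7,350 into a $10,000 phase-out range, leaving 2,650/10,000 of the credit: $9,800 × 2,650/10,000 = $2,597.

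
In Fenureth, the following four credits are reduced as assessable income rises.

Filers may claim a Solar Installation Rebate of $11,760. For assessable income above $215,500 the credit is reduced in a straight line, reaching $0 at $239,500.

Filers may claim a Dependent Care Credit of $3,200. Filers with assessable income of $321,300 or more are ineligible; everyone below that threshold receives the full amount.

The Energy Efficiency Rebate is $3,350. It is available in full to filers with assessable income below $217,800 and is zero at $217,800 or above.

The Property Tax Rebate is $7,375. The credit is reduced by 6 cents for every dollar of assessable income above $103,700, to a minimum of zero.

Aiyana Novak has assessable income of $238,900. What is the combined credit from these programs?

Solar Installation Rebate: $238,900 is $23,400 into a $24,000 phase-out range, leaving 600/24,000 of the credit: $11,760 × 600/24,000 = $294.
Dependent Care Credit: $238,900 is below the $321,300 cutoff, so the full $3,200 applies.
Energy Efficiency Rebate: $238,900 meets or exceeds the $217,800 cutoff, so the credit is $0.
Property Tax Rebate: 6% of the $135,200 excess over $103,700 is $8,112 ≥ base, so the credit is $0.
Total: $294 + $3,200 + $0 + $0 = $3,494.

$3,494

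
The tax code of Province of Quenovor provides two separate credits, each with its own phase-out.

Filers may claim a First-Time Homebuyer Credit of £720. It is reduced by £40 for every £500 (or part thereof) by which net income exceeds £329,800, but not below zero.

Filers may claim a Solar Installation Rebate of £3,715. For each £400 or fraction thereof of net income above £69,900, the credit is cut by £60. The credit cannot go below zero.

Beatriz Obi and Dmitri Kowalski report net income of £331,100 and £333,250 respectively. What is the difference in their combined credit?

£160

Beatriz (£331,100): First-Time Homebuyer Credit: income exceeds £329,800 by £1,300, which is 3 full-or-partial £500 increments; reduction = 3 × £40 = £120, leaving £600. Solar Installation Rebate: income exceeds £69,900 by £261,200 → 653 increments × £60 = £39,180 ≥ base, so the credit is £0. total £600 + £0 = £600
Dmitri (£333,250): First-Time Homebuyer Credit: income exceeds £329,800 by £3,450, which is 7 full-or-partial £500 increments; reduction = 7 × £40 = £280, leaving £440. Solar Installation Rebate: income exceeds £69,900 by £263,350 → 659 increments × £60 = £39,540 ≥ base, so the credit is £0. total £440 + £0 = £440
Difference: |£600 − £440| = £160.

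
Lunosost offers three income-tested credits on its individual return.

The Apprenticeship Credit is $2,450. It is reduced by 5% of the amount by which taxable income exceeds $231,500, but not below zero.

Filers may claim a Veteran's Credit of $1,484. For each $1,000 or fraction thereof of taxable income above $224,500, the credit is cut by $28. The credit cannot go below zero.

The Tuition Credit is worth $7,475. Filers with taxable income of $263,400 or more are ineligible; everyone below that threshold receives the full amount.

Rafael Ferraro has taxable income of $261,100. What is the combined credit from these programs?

$8,893

Apprenticeship Credit: 5% of the $29,600 excess over $231,500 is $1,480; credit = $2,450 − $1,480 = $970.
Veteran's Credit: income exceeds $224,500 by $36,600, which is 37 full-or-partial $1,000 increments; reduction = 37 × $28 = $1,036, leaving $448.
Tuition Credit: $261,100 is below the $263,400 cutoff, so the full $7,475 applies.
Total: $970 + $448 + $7,475 = $8,893.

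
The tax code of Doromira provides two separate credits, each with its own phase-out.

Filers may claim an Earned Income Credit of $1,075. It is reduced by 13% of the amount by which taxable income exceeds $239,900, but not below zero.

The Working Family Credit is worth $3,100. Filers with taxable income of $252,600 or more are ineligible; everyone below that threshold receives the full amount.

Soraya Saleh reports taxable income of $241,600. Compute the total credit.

Earned Income Credit: 13% of the $1,700 excess over $239,900 is $221; credit = $1,075 − $221 = $854.
Working Family Credit: $241,600 is below the $252,600 cutoff, so the full $3,100 applies.
Total: $854 + $3,100 = $3,954.

$3,954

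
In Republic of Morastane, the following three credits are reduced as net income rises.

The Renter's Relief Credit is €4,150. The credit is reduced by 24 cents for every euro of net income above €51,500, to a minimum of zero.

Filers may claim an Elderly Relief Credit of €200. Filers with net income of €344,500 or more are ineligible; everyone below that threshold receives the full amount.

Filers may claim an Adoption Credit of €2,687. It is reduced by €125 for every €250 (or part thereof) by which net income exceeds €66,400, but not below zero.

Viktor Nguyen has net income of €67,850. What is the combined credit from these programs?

Renter's Relief Credit: 24% of the €16,350 excess over €51,500 is €3,924; credit = €4,150 − €3,924 = €226.
Elderly Relief Credit: €67,850 is below the €344,500 cutoff, so the full €200 applies.
Adoption Credit: income exceeds €66,400 by €1,450, which is 6 full-or-partial €250 increments; reduction = 6 × €125 = €750, leaving €1,937.
Total: €226 + €200 + €1,937 = €2,363.

€2,363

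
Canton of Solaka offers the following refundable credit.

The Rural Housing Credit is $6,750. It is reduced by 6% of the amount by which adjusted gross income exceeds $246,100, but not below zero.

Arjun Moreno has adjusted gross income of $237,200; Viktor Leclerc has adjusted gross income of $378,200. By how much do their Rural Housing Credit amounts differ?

Arjun ($237,200): Rural Housing Credit: $237,200 is at or below the $246,100 threshold, so the full $6,750 applies.
Viktor ($378,200): Rural Housing Credit: 6% of the $132,100 excess over $246,100 is $7,926 ≥ base, so the credit is $0.
Difference: |$6,750 − $0| = $6,750.

$6,750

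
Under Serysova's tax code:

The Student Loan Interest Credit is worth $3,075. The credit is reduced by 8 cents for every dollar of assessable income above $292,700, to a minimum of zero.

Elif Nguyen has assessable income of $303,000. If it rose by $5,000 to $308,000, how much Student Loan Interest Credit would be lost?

At $303,000 — 8% of the $10,300 excess over $292,700 is $824; credit = $3,075 − $824 = $2,251.
At $308,000 — 8% of the $15,300 excess over $292,700 is $1,224; credit = $3,075 − $1,224 = $1,851.
Lost: $2,251 − $1,851 = $400.

$400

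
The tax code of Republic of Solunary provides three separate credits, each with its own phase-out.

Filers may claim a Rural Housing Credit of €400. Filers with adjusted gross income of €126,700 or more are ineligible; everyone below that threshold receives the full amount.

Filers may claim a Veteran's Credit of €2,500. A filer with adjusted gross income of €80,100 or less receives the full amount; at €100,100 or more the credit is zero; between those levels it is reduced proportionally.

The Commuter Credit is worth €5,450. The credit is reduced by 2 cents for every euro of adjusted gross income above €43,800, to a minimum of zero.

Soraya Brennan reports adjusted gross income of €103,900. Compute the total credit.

Rural Housing Credit: €103,900 is below the €126,700 cutoff, so the full €400 applies.
Veteran's Credit: €103,900 is at or above €100,100, so the credit is €0.
Commuter Credit: 2% of the €60,100 excess over €43,800 is €1,202; credit = €5,450 − €1,202 = €4,248.
Total: €400 + €0 + €4,248 = €4,648.

€4,648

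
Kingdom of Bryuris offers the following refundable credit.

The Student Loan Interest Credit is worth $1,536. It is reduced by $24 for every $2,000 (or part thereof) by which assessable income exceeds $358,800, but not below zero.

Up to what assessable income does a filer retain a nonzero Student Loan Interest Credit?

After 63 increments the reduction is 63 × $24 = $1,512, leaving $24; one more increment wipes it out. Increment 63 ends at excess 63 × $2,000 = $126,000, so the highest qualifying income is $358,800 + $126,000 = $484,800.

$484,800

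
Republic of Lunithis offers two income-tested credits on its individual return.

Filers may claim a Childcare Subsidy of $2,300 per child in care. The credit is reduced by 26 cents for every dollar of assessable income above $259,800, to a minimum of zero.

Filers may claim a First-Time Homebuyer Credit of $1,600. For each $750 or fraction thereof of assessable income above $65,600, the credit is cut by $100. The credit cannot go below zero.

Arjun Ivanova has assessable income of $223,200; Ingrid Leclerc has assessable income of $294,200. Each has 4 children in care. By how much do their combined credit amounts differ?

Arjun ($223,200): Childcare Subsidy: base = 4 × $2,300 = $9,200. $223,200 is at or below the $259,800 threshold, so the full $9,200 applies. First-Time Homebuyer Credit: income exceeds $65,600 by $157,600 → 211 increments × $100 = $21,100 ≥ base, so the credit is $0. total $9,200 + $0 = $9,200
Ingrid ($294,200): Childcare Subsidy: base = 4 × $2,300 = $9,200. 26% of the $34,400 excess over $259,800 is $8,944; credit = $9,200 − $8,944 = $256. First-Time Homebuyer Credit: income exceeds $65,600 by $228,600 → 305 increments × $100 = $30,500 ≥ base, so the credit is $0. total $256 + $0 = $256
Difference: |$9,200 − $256| = $8,944.

$8,944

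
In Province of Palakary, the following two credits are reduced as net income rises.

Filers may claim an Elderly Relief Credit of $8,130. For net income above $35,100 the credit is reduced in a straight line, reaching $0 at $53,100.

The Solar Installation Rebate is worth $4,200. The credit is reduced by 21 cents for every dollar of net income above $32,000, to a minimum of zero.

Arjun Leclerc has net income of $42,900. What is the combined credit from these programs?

Elderly Relief Credit: $42,900 is $7,800 into a $18,000 phase-out range, leaving 10,200/18,000 of the credit: $8,130 × 10,200/18,000 = $4,607.
Solar Installation Rebate: 21% of the $10,900 excess over $32,000 is $2,289; credit = $4,200 − $2,289 = $1,911.
Total: $4,607 + $1,911 = $6,518.

$6,518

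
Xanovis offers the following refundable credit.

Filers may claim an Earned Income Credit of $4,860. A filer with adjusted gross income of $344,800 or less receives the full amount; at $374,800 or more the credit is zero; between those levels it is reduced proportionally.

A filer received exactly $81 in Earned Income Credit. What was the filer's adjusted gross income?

$374,300

$81 is 81/4,860 of the full $4,860, so 4,779/4,860 of the $30,000 range has been used: income = $344,800 + $30,000 × 4,779/4,860 = $374,300.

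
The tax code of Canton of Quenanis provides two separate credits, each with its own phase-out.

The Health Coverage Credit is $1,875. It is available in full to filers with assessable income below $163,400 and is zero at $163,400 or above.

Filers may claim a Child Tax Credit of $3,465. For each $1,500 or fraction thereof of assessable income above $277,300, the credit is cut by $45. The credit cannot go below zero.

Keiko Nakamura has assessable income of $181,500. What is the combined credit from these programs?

Health Coverage Credit: $181,500 meets or exceeds the $163,400 cutoff, so the credit is $0.
Child Tax Credit: $181,500 is at or below the $277,300 threshold, so the full $3,465 applies.
Total: $0 + $3,465 = $3,465.

$3,465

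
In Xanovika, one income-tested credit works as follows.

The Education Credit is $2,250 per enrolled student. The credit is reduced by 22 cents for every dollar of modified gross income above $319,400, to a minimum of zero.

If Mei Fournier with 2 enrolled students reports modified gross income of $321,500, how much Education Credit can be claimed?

Education Credit: base = 2 × $2,250 = $4,500. 22% of the $2,100 excess over $319,400 is $462; credit = $4,500 − $462 = $4,038.

$4,038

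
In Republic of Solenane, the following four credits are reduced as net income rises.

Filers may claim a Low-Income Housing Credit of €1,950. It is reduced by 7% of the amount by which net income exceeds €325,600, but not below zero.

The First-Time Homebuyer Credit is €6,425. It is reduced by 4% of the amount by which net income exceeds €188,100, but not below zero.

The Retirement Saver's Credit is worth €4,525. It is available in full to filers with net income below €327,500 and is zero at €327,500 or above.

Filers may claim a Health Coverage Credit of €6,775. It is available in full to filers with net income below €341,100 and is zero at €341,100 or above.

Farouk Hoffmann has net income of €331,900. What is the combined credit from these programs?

€8,957

Low-Income Housing Credit: 7% of the €6,300 excess over €325,600 is €441; credit = €1,950 − €441 = €1,509.
First-Time Homebuyer Credit: 4% of the €143,800 excess over €188,100 is €5,752; credit = €6,425 − €5,752 = €673.
Retirement Saver's Credit: €331,900 meets or exceeds the €327,500 cutoff, so the credit is €0.
Health Coverage Credit: €331,900 is below the €341,100 cutoff, so the full €6,775 applies.
Total: €1,509 + €673 + €0 + €6,775 = €8,957.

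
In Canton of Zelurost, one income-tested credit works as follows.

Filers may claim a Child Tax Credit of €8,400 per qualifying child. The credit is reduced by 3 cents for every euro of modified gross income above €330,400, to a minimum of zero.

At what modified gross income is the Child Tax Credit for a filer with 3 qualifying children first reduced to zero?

€1,170,400

Full credit = 3 × €8,400 = €25,200.
The credit falls by 3% of each euro above €330,400, so it reaches zero when the excess is €25,200 / 3% = €840,000: income = €330,400 + €840,000 = €1,170,400.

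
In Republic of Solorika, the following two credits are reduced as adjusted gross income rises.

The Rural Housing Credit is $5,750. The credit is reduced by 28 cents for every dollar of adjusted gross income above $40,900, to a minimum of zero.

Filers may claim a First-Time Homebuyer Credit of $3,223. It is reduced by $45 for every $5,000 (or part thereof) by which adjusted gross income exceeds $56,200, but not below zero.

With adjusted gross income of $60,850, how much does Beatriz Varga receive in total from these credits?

Rural Housing Credit: 28% of the $19,950 excess over $40,900 is $5,586; credit = $5,750 − $5,586 = $164.
First-Time Homebuyer Credit: income exceeds $56,200 by $4,650, which is 1 full-or-partial $5,000 increment; reduction = 1 × $45 = $45, leaving $3,178.
Total: $164 + $3,178 = $3,342.

$3,342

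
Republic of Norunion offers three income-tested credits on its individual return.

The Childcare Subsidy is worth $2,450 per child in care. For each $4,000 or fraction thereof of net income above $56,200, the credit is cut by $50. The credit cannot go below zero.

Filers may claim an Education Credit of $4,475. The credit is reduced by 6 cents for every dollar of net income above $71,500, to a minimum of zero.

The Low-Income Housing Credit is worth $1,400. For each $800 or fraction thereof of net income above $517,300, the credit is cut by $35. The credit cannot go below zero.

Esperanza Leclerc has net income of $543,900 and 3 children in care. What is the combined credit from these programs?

Childcare Subsidy: base = 3 × $2,450 = $7,350. income exceeds $56,200 by $487,700, which is 122 full-or-partial $4,000 increments; reduction = 122 × $50 = $6,100, leaving $1,250.
Education Credit: 6% of the $472,400 excess over $71,500 is $28,344 ≥ base, so the credit is $0.
Low-Income Housing Credit: income exceeds $517,300 by $26,600, which is 34 full-or-partial $800 increments; reduction = 34 × $35 = $1,190, leaving $210.
Total: $1,250 + $0 + $210 = $1,460.

$1,460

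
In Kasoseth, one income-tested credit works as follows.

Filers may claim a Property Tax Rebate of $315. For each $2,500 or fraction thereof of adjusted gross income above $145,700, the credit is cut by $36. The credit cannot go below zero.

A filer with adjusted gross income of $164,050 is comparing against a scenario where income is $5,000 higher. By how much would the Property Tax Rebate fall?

At $164,050 — income exceeds $145,700 by $18,350, which is 8 full-or-partial $2,500 increments; reduction = 8 × $36 = $288, leaving $27.
At $169,050 — income exceeds $145,700 by $23,350 → 10 increments × $36 = $360 ≥ base, so the credit is $0.
Lost: $27 − $0 = $27.

$27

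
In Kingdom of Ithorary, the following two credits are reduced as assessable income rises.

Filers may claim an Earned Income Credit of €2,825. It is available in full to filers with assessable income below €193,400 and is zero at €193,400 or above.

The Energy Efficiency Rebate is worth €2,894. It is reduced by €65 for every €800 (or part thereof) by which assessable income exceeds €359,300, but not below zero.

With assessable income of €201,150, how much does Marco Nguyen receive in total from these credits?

€2,894

Earned Income Credit: €201,150 meets or exceeds the €193,400 cutoff, so the credit is €0.
Energy Efficiency Rebate: €201,150 is at or below the €359,300 threshold, so the full €2,894 applies.
Total: €0 + €2,894 = €2,894.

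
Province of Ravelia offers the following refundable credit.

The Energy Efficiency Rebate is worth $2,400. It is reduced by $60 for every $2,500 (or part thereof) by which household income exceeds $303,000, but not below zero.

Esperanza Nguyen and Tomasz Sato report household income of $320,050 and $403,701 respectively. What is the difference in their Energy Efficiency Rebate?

$1,980

Esperanza ($320,050): Energy Efficiency Rebate: income exceeds $303,000 by $17,050, which is 7 full-or-partial $2,500 increments; reduction = 7 × $60 = $420, leaving $1,980.
Tomasz ($403,701): Energy Efficiency Rebate: income exceeds $303,000 by $100,701 → 41 increments × $60 = $2,460 ≥ base, so the credit is $0.
Difference: |$1,980 − $0| = $1,980.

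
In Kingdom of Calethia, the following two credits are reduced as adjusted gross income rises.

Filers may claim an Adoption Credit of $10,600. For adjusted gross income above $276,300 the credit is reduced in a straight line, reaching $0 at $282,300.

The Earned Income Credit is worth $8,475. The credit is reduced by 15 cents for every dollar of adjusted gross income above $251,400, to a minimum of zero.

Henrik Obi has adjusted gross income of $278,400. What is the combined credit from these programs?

Adoption Credit: $278,400 is $2,100 into a $6,000 phase-out range, leaving 3,900/6,000 of the credit: $10,600 × 3,900/6,000 = $6,890.
Earned Income Credit: 15% of the $27,000 excess over $251,400 is $4,050; credit = $8,475 − $4,050 = $4,425.
Total: $6,890 + $4,425 = $11,315.

$11,315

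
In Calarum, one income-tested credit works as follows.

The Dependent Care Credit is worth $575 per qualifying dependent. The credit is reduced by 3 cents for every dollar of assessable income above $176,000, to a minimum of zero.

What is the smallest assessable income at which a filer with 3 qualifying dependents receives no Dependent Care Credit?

$233,500

Full credit = 3 × $575 = $1,725.
The credit falls by 3% of each dollar above $176,000, so it reaches zero when the excess is $1,725 / 3% = $57,500: income = $176,000 + $57,500 = $233,500.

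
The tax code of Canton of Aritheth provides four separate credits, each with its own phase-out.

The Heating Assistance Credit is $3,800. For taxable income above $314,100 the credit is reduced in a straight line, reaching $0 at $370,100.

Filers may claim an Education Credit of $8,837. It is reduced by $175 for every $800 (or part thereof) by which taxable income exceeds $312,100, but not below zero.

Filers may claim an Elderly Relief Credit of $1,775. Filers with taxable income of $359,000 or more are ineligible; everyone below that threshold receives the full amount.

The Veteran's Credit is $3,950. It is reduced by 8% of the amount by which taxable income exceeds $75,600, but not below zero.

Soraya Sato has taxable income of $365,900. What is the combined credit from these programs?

Heating Assistance Credit: $365,900 is $51,800 into a $56,000 phase-out range, leaving 4,200/56,000 of the credit: $3,800 × 4,200/56,000 = $285.
Education Credit: income exceeds $312,100 by $53,800 → 68 increments × $175 = $11,900 ≥ base, so the credit is $0.
Elderly Relief Credit: $365,900 meets or exceeds the $359,000 cutoff, so the credit is $0.
Veteran's Credit: 8% of the $290,300 excess over $75,600 is $23,224 ≥ base, so the credit is $0.
Total: $285 + $0 + $0 + $0 = $285.

$285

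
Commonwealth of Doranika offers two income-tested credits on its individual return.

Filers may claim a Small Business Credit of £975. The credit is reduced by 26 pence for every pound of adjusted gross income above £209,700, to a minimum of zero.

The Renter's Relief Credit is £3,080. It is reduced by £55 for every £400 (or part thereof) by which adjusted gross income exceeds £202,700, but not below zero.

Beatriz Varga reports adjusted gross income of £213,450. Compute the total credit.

£1,595

Small Business Credit: 26% of the £3,750 excess over £209,700 is £975 ≥ base, so the credit is £0.
Renter's Relief Credit: income exceeds £202,700 by £10,750, which is 27 full-or-partial £400 increments; reduction = 27 × £55 = £1,485, leaving £1,595.
Total: £0 + £1,595 = £1,595.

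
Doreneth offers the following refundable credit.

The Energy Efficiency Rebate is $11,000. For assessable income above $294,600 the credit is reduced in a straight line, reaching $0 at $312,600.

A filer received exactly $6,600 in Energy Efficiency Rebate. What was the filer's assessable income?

$6,600 is 6,600/11,000 of the full $11,000, so 4,400/11,000 of the $18,000 range has been used: income = $294,600 + $18,000 × 4,400/11,000 = $301,800.

$301,800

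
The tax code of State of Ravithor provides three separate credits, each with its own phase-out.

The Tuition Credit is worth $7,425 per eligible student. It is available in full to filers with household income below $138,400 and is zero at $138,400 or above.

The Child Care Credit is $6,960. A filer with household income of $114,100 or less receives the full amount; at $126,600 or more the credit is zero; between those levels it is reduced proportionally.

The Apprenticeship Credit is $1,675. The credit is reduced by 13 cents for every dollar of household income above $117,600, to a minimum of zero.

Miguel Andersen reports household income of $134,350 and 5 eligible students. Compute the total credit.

Tuition Credit: base = 5 × $7,425 = $37,125. $134,350 is below the $138,400 cutoff, so the full $37,125 applies.
Child Care Credit: $134,350 is at or above $126,600, so the credit is $0.
Apprenticeship Credit: 13% of the $16,750 excess over $117,600 is $2,177.50 ≥ base, so the credit is $0.
Total: $37,125 + $0 + $0 = $37,125.

$37,125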